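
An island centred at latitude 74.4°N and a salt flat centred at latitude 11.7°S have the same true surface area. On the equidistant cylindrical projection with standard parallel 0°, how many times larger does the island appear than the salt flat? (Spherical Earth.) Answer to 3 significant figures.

In the plate carrée (x = Rλ, y = Rφ), meridians are true-scale (h = 1) and parallels are stretched by k = sec φ.
Areal scale at 74.4°: h·k = 1.000 × 3.719 = 3.719.
Areal scale at 11.7°: h·k = 1.000 × 1.021 = 1.021.
Ratio = 3.719/1.021 ≈ 3.64.

3.64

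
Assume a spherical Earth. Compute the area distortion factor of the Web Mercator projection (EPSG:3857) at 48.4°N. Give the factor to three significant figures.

2.27

For Mercator, h = k = sec φ (a conformal cylindrical projection has a single point scale, 1/cos φ).
Areal scale = k² = sec²φ = 1/cos²(48.4°) = 1/0.6639² = 2.269.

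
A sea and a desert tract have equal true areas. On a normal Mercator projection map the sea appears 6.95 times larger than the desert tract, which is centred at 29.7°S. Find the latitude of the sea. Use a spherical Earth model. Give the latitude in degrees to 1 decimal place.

Mercator areal scale is sec²φ, so apparent-area ratio = sec²φ₁ / sec²φ₂ = cos²φ₂ / cos²φ₁.
cos²φ₂ / cos²φ₁ = 6.95  ⇒  cos φ₁ = cos 29.7° / √6.95 = 0.8686/2.636 = 0.3295.
φ₁ = arccos(0.3295) ≈ 70.8°.

70.8°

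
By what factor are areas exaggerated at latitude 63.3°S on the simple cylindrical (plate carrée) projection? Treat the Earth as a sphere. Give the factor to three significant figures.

In the plate carrée (x = Rλ, y = Rφ), meridians are true-scale (h = 1) and parallels are stretched by k = sec φ.
Areal scale = h·k = 1 × sec φ; at 63.3°, h = 1.000, k = 2.226, so h·k = 2.226.

2.23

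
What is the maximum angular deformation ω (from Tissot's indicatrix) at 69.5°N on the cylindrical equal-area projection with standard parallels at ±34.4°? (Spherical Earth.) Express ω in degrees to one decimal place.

Cylindrical equal-area (φ₀ = 34.4°): h = cos φ / cos 34.4° along meridians, k = cos 34.4° / cos φ along parallels; h·k = 1.
At 69.5°: h = 0.4244, k = 2.356; principal scales a = 2.356, b = 0.4244.
sin(ω/2) = (a − b)/(a + b) = 1.932/2.781 = 0.6947, so ω = 2 arcsin(0.6947) ≈ 88.0°.

88.0°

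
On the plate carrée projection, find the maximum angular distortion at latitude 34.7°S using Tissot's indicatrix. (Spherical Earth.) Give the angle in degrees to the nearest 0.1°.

11.2°

Plate carrée maps x = Rλ, y = Rφ. The meridian scale is h = 1 and the parallel scale is k = 1/cos φ = sec φ.
At 34.7°: h = 1.000, k = 1.216; principal scales a = 1.216, b = 1.000.
sin(ω/2) = (a − b)/(a + b) = 0.2163/2.216 = 0.09761, so ω = 2 arcsin(0.09761) ≈ 11.2°.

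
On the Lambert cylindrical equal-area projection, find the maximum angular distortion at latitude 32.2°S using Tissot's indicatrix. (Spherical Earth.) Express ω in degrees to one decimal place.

The Lambert cylindrical equal-area projection is the cylindrical equal-area projection with its standard parallel at the equator (φ₀ = 0). A cylindrical equal-area projection with standard parallel φ₀ has meridian scale h = cos φ / cos φ₀ and parallel scale k = cos φ₀ / cos φ (so areas are preserved, h·k = 1).
At 32.2°: h = 0.8462, k = 1.182; principal scales a = 1.182, b = 0.8462.
sin(ω/2) = (a − b)/(a + b) = 0.3356/2.028 = 0.1655, so ω = 2 arcsin(0.1655) ≈ 19.0°.

19.0°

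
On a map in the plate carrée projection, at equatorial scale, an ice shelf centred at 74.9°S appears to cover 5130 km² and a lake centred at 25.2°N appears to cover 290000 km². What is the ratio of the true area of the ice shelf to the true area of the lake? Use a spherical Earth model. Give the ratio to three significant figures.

On the plate carrée, areal scale = h·k = 1 × sec φ, so true area = apparent × cos φ.
True area of ice shelf: 5130 × cos(74.9°) = 5130 × 0.2605 = 1336 km².
True area of lake: 290000 × cos(25.2°) = 290000 × 0.9048 = 262400 km².
Ratio = 1336 / 262400 ≈ 0.00509.

0.00509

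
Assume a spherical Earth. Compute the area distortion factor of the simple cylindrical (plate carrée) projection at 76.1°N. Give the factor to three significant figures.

Plate carrée maps x = Rλ, y = Rφ. The meridian scale is h = 1 and the parallel scale is k = 1/cos φ = sec φ.
Areal scale = h·k = 1 × sec φ; at 76.1°, h = 1.000, k = 4.163, so h·k = 4.163.

4.16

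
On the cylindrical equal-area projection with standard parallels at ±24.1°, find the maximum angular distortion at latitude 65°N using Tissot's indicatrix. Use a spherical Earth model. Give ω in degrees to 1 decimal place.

Cylindrical equal-area (φ₀ = 24.1°): h = cos φ / cos 24.1° along meridians, k = cos 24.1° / cos φ along parallels; h·k = 1.
At 65°: h = 0.4630, k = 2.160; principal scales a = 2.160, b = 0.4630.
sin(ω/2) = (a − b)/(a + b) = 1.697/2.623 = 0.6470, so ω = 2 arcsin(0.6470) ≈ 80.6°.

80.6°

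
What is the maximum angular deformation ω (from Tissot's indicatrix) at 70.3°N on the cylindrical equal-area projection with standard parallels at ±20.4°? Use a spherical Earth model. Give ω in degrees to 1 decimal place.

A cylindrical equal-area projection with standard parallel φ₀ has meridian scale h = cos φ / cos φ₀ and parallel scale k = cos φ₀ / cos φ (so areas are preserved, h·k = 1).
At 70.3°: h = 0.3597, k = 2.780; principal scales a = 2.780, b = 0.3597.
sin(ω/2) = (a − b)/(a + b) = 2.421/3.140 = 0.7709, so ω = 2 arcsin(0.7709) ≈ 100.9°.

100.9°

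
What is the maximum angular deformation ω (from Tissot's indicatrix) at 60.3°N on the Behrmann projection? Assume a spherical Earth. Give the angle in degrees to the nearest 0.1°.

Behrmann is a cylindrical equal-area projection with standard parallels at ±30°. For cylindrical equal-area with standard parallel φ₀, h = cos φ / cos φ₀ and k = cos φ₀ / cos φ, so h·k = 1.
At 60.3°: h = 0.5721, k = 1.748; principal scales a = 1.748, b = 0.5721.
sin(ω/2) = (a − b)/(a + b) = 1.176/2.320 = 0.5068, so ω = 2 arcsin(0.5068) ≈ 60.9°.

60.9°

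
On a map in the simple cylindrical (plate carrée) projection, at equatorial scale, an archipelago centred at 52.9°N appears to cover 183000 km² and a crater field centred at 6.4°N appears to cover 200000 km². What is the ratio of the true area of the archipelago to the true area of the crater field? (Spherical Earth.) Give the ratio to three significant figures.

On the plate carrée, areal scale = h·k = 1 × sec φ, so true area = apparent × cos φ.
True area of archipelago: 183000 × cos(52.9°) = 183000 × 0.6032 = 110400 km².
True area of crater field: 200000 × cos(6.4°) = 200000 × 0.9938 = 198800 km².
Ratio = 110400 / 198800 ≈ 0.555.

0.555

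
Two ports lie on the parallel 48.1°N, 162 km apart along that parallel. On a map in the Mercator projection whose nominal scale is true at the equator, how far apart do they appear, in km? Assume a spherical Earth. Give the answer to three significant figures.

For Mercator, h = k = sec φ (a conformal cylindrical projection has a single point scale, 1/cos φ).
Along the parallel, k = sec 48.1° = 1/0.6678 = 1.497.
Map distance = 162 × 1.497 ≈ 243 km.

243 km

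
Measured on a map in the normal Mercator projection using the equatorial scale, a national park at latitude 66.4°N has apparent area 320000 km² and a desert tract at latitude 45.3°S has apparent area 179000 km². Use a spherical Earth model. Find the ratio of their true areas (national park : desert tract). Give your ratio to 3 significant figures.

Since Mercator area scale is 1/cos²φ, the true area equals the apparent area multiplied by cos²φ.
True area of national park: 320000 × cos²(66.4°) = 320000 × 0.1603 = 51290 km².
True area of desert tract: 179000 × cos²(45.3°) = 179000 × 0.4948 = 88560 km².
Ratio = 51290 / 88560 ≈ 0.579.

0.579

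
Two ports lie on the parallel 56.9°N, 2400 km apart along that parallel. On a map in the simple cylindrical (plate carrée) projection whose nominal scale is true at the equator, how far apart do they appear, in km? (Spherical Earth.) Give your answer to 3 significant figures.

4390 km

Plate carrée maps x = Rλ, y = Rφ. The meridian scale is h = 1 and the parallel scale is k = 1/cos φ = sec φ.
Along the parallel, k = sec 56.9° = 1/0.5461 = 1.831.
Map distance = 2400 × 1.831 ≈ 4390 km.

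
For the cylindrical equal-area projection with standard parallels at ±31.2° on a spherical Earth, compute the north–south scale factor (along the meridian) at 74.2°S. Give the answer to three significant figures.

Cylindrical equal-area (φ₀ = 31.2°): h = cos φ / cos 31.2° along meridians, k = cos 31.2° / cos φ along parallels; h·k = 1.
h = cos 74.2° / cos 31.2° = 0.2723/0.8554 = 0.3183.

0.318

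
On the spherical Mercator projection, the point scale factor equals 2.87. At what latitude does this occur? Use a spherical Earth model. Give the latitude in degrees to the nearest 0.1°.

69.6°

Mercator scale is k = sec φ = 1/cos φ.
1/cos φ = 2.87  ⇒  cos φ = 0.3484  ⇒  φ = arccos(0.3484) ≈ 69.6°.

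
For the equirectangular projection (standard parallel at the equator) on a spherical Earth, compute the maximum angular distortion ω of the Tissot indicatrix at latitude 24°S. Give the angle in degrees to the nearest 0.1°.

Plate carrée maps x = Rλ, y = Rφ. The meridian scale is h = 1 and the parallel scale is k = 1/cos φ = sec φ.
At 24°: h = 1.000, k = 1.095; principal scales a = 1.095, b = 1.000.
sin(ω/2) = (a − b)/(a + b) = 0.09464/2.095 = 0.04518, so ω = 2 arcsin(0.04518) ≈ 5.2°.

5.2°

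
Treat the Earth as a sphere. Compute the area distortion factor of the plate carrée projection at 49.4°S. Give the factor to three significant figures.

For the equirectangular projection with φ₀ = 0 (plate carrée), h = 1 along meridians and k = sec φ along parallels.
Areal scale = h·k = 1 × sec φ; at 49.4°, h = 1.000, k = 1.537, so h·k = 1.537.

1.54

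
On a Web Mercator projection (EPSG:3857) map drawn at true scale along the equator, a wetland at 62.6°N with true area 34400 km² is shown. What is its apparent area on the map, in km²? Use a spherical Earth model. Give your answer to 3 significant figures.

The Mercator projection is conformal; its linear scale factor is the same in every direction and equals sec φ = 1/cos φ.
Areal scale = k² = sec²φ = 1/cos²(62.6°) = 1/0.4602² = 4.722.
Apparent area = 34400 × 4.722 ≈ 162000 km².

162000 km²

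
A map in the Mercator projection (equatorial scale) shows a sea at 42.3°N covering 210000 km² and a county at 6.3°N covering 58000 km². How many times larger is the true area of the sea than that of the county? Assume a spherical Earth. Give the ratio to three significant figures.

2.00

Since Mercator area scale is 1/cos²φ, the true area equals the apparent area multiplied by cos²φ.
True area of sea: 210000 × cos²(42.3°) = 210000 × 0.5471 = 114900 km².
True area of county: 58000 × cos²(6.3°) = 58000 × 0.9880 = 57300 km².
Ratio = 114900 / 57300 ≈ 2.00.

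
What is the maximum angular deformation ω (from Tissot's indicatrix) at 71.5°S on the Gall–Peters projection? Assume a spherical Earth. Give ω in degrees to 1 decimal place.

Gall–Peters is a cylindrical equal-area projection with standard parallels at ±45°. A cylindrical equal-area projection with standard parallel φ₀ has meridian scale h = cos φ / cos φ₀ and parallel scale k = cos φ₀ / cos φ (so areas are preserved, h·k = 1).
At 71.5°: h = 0.4487, k = 2.228; principal scales a = 2.228, b = 0.4487.
sin(ω/2) = (a − b)/(a + b) = 1.780/2.677 = 0.6648, so ω = 2 arcsin(0.6648) ≈ 83.3°.

83.3°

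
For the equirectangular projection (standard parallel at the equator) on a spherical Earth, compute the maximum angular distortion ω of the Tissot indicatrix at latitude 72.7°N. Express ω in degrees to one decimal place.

65.6°

In the plate carrée (x = Rλ, y = Rφ), meridians are true-scale (h = 1) and parallels are stretched by k = sec φ.
At 72.7°: h = 1.000, k = 3.363; principal scales a = 3.363, b = 1.000.
sin(ω/2) = (a − b)/(a + b) = 2.363/4.363 = 0.5416, so ω = 2 arcsin(0.5416) ≈ 65.6°.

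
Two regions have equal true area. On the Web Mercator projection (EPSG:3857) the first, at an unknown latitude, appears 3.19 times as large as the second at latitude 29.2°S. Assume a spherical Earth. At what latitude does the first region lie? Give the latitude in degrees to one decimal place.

For equal true areas on Mercator, apparent areas scale as sec²φ, so the ratio is cos²φ₂ / cos²φ₁.
cos²φ₂ / cos²φ₁ = 3.19  ⇒  cos φ₁ = cos 29.2° / √3.19 = 0.8729/1.786 = 0.4887.
φ₁ = arccos(0.4887) ≈ 60.7°.

60.7°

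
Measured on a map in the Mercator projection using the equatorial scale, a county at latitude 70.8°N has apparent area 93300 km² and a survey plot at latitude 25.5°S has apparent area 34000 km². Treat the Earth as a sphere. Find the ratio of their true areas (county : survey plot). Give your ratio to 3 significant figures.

0.364

Mercator's areal exaggeration is sec²φ; hence true area = (apparent area) · cos²φ.
True area of county: 93300 × cos²(70.8°) = 93300 × 0.1082 = 10090 km².
True area of survey plot: 34000 × cos²(25.5°) = 34000 × 0.8147 = 27700 km².
Ratio = 10090 / 27700 ≈ 0.364.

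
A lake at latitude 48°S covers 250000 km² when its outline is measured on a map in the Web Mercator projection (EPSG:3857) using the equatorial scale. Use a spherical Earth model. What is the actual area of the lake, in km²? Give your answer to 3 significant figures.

112000 km²

For Mercator, h = k = sec φ (a conformal cylindrical projection has a single point scale, 1/cos φ).
Areal scale = k² = sec²φ = 1/cos²(48°) = 1/0.6691² = 2.233.
True area = apparent / (areal scale) = 250000 / 2.233 ≈ 112000 km².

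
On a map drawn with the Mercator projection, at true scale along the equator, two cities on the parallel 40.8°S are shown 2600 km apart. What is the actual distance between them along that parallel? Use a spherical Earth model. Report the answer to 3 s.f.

The Mercator projection is conformal; its linear scale factor is the same in every direction and equals sec φ = 1/cos φ.
Along the parallel at 40.8°, map distances are exaggerated by k = sec 40.8° = 1.321.
True distance = 2600 / 1.321 = 2600 × cos 40.8° ≈ 1970 km.

1970 km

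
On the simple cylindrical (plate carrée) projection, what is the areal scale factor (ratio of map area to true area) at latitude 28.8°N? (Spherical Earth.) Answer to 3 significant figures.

Plate carrée maps x = Rλ, y = Rφ. The meridian scale is h = 1 and the parallel scale is k = 1/cos φ = sec φ.
Areal scale = h·k = 1 × sec φ; at 28.8°, h = 1.000, k = 1.141, so h·k = 1.141.

1.14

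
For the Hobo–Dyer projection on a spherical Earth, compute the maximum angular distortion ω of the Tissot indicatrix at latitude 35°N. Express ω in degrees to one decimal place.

3.7°

The Hobo–Dyer projection is cylindrical equal-area with φ₀ = 37.5°. For cylindrical equal-area with standard parallel φ₀, h = cos φ / cos φ₀ and k = cos φ₀ / cos φ, so h·k = 1.
At 35°: h = 1.033, k = 0.9685; principal scales a = 1.033, b = 0.9685.
sin(ω/2) = (a − b)/(a + b) = 0.06401/2.001 = 0.03199, so ω = 2 arcsin(0.03199) ≈ 3.7°.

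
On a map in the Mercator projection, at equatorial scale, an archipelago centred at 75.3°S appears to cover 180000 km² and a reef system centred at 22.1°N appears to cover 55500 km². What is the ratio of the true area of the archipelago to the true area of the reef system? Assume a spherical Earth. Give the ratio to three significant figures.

Mercator's areal exaggeration is sec²φ; hence true area = (apparent area) · cos²φ.
True area of archipelago: 180000 × cos²(75.3°) = 180000 × 0.06439 = 11590 km².
True area of reef system: 55500 × cos²(22.1°) = 55500 × 0.8585 = 47640 km².
Ratio = 11590 / 47640 ≈ 0.243.

0.243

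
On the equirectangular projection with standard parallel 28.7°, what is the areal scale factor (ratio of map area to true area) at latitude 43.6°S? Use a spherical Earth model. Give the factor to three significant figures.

With standard parallel φ₀ = 28.7°, the equirectangular projection gives x = Rλ cos φ₀, y = Rφ, so h = 1 and k = cos 28.7° / cos φ.
Areal scale = h·k = 1 × cos φ₀ / cos φ; at 43.6°, h = 1.000, k = 1.211, so h·k = 1.211.

1.21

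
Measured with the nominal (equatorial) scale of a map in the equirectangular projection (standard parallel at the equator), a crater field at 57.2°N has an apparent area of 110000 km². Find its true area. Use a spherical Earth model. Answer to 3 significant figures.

For the equirectangular projection with φ₀ = 0 (plate carrée), h = 1 along meridians and k = sec φ along parallels.
Areal scale = h·k = 1 × sec φ; at 57.2°, h = 1.000, k = 1.846, so h·k = 1.846.
True area = apparent / (areal scale) = 110000 / 1.846 ≈ 59600 km².

59600 km²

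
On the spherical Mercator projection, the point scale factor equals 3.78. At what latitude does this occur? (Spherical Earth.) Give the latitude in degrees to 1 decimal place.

Mercator scale is k = sec φ = 1/cos φ.
1/cos φ = 3.78  ⇒  cos φ = 0.2646  ⇒  φ = arccos(0.2646) ≈ 74.7°.

74.7°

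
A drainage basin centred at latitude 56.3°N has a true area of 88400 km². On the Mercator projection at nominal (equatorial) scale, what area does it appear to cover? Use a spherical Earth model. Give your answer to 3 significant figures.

287000 km²

For Mercator, h = k = sec φ (a conformal cylindrical projection has a single point scale, 1/cos φ).
Areal scale = k² = sec²φ = 1/cos²(56.3°) = 1/0.5548² = 3.248.
Apparent area = 88400 × 3.248 ≈ 287000 km².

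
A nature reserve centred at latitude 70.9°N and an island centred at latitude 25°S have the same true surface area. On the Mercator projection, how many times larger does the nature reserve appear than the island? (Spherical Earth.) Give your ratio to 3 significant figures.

Mercator areal scale is sec²φ.
At 70.9°: sec²(70.9°) = 1/0.3272² = 9.340.
At 25°: sec²(25°) = 1/0.9063² = 1.217.
Ratio = 9.340/1.217 = cos²(25°)/cos²(70.9°) ≈ 7.67.

7.67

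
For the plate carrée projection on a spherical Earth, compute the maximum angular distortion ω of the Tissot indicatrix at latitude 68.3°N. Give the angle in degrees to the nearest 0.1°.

For the equirectangular projection with φ₀ = 0 (plate carrée), h = 1 along meridians and k = sec φ along parallels.
At 68.3°: h = 1.000, k = 2.705; principal scales a = 2.705, b = 1.000.
sin(ω/2) = (a − b)/(a + b) = 1.705/3.705 = 0.4601, so ω = 2 arcsin(0.4601) ≈ 54.8°.

54.8°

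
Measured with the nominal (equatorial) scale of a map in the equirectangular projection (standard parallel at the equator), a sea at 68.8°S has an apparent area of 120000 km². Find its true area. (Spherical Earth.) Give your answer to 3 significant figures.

43400 km²

In the plate carrée (x = Rλ, y = Rφ), meridians are true-scale (h = 1) and parallels are stretched by k = sec φ.
Areal scale = h·k = 1 × sec φ; at 68.8°, h = 1.000, k = 2.765, so h·k = 2.765.
True area = apparent / (areal scale) = 120000 / 2.765 ≈ 43400 km².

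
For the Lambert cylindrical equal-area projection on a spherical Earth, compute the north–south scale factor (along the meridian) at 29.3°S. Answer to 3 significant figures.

0.872

The Lambert cylindrical equal-area projection is the cylindrical equal-area projection with its standard parallel at the equator (φ₀ = 0). For cylindrical equal-area with standard parallel φ₀, h = cos φ / cos φ₀ and k = cos φ₀ / cos φ, so h·k = 1.
h = cos 29.3° / cos 0° = 0.8721/1.000 = 0.8721.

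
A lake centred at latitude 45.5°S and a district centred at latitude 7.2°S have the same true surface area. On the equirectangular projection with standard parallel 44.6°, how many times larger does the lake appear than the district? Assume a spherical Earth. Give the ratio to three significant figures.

1.42

With standard parallel φ₀ = 44.6°, the equirectangular projection gives x = Rλ cos φ₀, y = Rφ, so h = 1 and k = cos 44.6° / cos φ.
Areal scale at 45.5°: h·k = 1.000 × 1.016 = 1.016.
Areal scale at 7.2°: h·k = 1.000 × 0.7177 = 0.7177.
Ratio = 1.016/0.7177 ≈ 1.42.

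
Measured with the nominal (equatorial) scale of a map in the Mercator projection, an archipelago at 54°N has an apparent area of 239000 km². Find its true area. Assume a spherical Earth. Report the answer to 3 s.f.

82600 km²

The Mercator projection is conformal; its linear scale factor is the same in every direction and equals sec φ = 1/cos φ.
Areal scale = k² = sec²φ = 1/cos²(54°) = 1/0.5878² = 2.894.
True area = apparent / (areal scale) = 239000 / 2.894 ≈ 82600 km².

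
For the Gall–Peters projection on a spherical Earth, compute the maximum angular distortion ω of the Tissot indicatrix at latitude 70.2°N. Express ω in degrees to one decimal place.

77.6°

Gall–Peters is a cylindrical equal-area projection with standard parallels at ±45°. Cylindrical equal-area (φ₀ = 45°): h = cos φ / cos 45° along meridians, k = cos 45° / cos φ along parallels; h·k = 1.
At 70.2°: h = 0.4790, k = 2.087; principal scales a = 2.087, b = 0.4790.
sin(ω/2) = (a − b)/(a + b) = 1.608/2.567 = 0.6267, so ω = 2 arcsin(0.6267) ≈ 77.6°.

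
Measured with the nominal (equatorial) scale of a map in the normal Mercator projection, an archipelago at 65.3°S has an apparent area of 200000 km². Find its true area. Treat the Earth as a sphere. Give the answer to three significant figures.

34900 km²

For Mercator, h = k = sec φ (a conformal cylindrical projection has a single point scale, 1/cos φ).
Areal scale = k² = sec²φ = 1/cos²(65.3°) = 1/0.4179² = 5.727.
True area = apparent / (areal scale) = 200000 / 5.727 ≈ 34900 km².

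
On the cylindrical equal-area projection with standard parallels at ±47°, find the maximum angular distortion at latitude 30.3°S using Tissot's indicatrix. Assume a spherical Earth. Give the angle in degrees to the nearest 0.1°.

Cylindrical equal-area (φ₀ = 47°): h = cos φ / cos 47° along meridians, k = cos 47° / cos φ along parallels; h·k = 1.
At 30.3°: h = 1.266, k = 0.7899; principal scales a = 1.266, b = 0.7899.
sin(ω/2) = (a − b)/(a + b) = 0.4761/2.056 = 0.2316, so ω = 2 arcsin(0.2316) ≈ 26.8°.

26.8°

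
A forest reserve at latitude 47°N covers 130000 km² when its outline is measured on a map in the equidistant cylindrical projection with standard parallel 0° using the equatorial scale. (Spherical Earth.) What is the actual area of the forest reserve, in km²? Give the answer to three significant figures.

88700 km²

Plate carrée maps x = Rλ, y = Rφ. The meridian scale is h = 1 and the parallel scale is k = 1/cos φ = sec φ.
Areal scale = h·k = 1 × sec φ; at 47°, h = 1.000, k = 1.466, so h·k = 1.466.
True area = apparent / (areal scale) = 130000 / 1.466 ≈ 88700 km².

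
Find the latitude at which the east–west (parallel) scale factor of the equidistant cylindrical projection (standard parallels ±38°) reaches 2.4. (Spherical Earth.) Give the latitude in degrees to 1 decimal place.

70.8°

With standard parallel φ₀ = 38°, the equirectangular projection gives x = Rλ cos φ₀, y = Rφ, so h = 1 and k = cos 38° / cos φ.
k = cos φ₀ / cos φ = 2.4  ⇒  cos φ = cos 38° / 2.4 = 0.3283.
φ = arccos(0.3283) ≈ 70.8°.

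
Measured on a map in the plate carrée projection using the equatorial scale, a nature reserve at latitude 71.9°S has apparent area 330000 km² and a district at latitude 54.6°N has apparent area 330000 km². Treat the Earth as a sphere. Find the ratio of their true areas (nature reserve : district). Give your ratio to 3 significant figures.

0.536

Plate carrée has h = 1 and k = sec φ, giving areal scale sec φ; true area = (apparent area) · cos φ.
True area of nature reserve: 330000 × cos(71.9°) = 330000 × 0.3107 = 102500 km².
True area of district: 330000 × cos(54.6°) = 330000 × 0.5793 = 191200 km².
Ratio = 102500 / 191200 ≈ 0.536.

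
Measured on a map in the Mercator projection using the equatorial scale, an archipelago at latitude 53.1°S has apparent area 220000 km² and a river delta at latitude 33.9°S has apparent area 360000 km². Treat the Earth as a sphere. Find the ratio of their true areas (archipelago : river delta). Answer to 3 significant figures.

0.320

Since Mercator area scale is 1/cos²φ, the true area equals the apparent area multiplied by cos²φ.
True area of archipelago: 220000 × cos²(53.1°) = 220000 × 0.3605 = 79310 km².
True area of river delta: 360000 × cos²(33.9°) = 360000 × 0.6889 = 248000 km².
Ratio = 79310 / 248000 ≈ 0.320.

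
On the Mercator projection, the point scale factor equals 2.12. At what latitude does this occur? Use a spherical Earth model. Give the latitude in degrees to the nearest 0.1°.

61.9°

Mercator scale is k = sec φ = 1/cos φ.
1/cos φ = 2.12  ⇒  cos φ = 0.4717  ⇒  φ = arccos(0.4717) ≈ 61.9°.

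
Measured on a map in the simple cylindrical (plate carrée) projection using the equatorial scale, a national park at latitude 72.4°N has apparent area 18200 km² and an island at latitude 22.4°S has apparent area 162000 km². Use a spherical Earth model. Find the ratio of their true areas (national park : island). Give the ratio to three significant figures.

0.0367

Plate carrée has h = 1 and k = sec φ, giving areal scale sec φ; true area = (apparent area) · cos φ.
True area of national park: 18200 × cos(72.4°) = 18200 × 0.3024 = 5503 km².
True area of island: 162000 × cos(22.4°) = 162000 × 0.9245 = 149800 km².
Ratio = 5503 / 149800 ≈ 0.0367.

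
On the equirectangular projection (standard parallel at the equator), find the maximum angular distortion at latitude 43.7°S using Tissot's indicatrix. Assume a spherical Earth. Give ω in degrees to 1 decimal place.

18.5°

For the equirectangular projection with φ₀ = 0 (plate carrée), h = 1 along meridians and k = sec φ along parallels.
At 43.7°: h = 1.000, k = 1.383; principal scales a = 1.383, b = 1.000.
sin(ω/2) = (a − b)/(a + b) = 0.3832/2.383 = 0.1608, so ω = 2 arcsin(0.1608) ≈ 18.5°.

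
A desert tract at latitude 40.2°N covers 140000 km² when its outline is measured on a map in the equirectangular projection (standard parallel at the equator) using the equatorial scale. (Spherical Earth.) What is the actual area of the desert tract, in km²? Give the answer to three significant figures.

For the equirectangular projection with φ₀ = 0 (plate carrée), h = 1 along meridians and k = sec φ along parallels.
Areal scale = h·k = 1 × sec φ; at 40.2°, h = 1.000, k = 1.309, so h·k = 1.309.
True area = apparent / (areal scale) = 140000 / 1.309 ≈ 107000 km².

107000 km²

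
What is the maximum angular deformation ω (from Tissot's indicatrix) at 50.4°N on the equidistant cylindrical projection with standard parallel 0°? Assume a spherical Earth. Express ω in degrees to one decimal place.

For the equirectangular projection with φ₀ = 0 (plate carrée), h = 1 along meridians and k = sec φ along parallels.
At 50.4°: h = 1.000, k = 1.569; principal scales a = 1.569, b = 1.000.
sin(ω/2) = (a − b)/(a + b) = 0.5688/2.569 = 0.2214, so ω = 2 arcsin(0.2214) ≈ 25.6°.

25.6°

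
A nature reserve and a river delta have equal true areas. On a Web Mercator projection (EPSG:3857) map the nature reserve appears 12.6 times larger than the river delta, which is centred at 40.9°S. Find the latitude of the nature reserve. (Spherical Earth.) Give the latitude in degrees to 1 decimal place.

Mercator areal scale is sec²φ, so apparent-area ratio = sec²φ₁ / sec²φ₂ = cos²φ₂ / cos²φ₁.
cos²φ₂ / cos²φ₁ = 12.6  ⇒  cos φ₁ = cos 40.9° / √12.6 = 0.7559/3.550 = 0.2129.
φ₁ = arccos(0.2129) ≈ 77.7°.

77.7°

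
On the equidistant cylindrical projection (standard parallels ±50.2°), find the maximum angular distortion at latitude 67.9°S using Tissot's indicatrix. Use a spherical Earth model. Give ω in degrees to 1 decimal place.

30.1°

The equidistant cylindrical projection with φ₀ = 50.2° has h = 1 (meridians true) and k = cos φ₀ / cos φ along parallels.
At 67.9°: h = 1.000, k = 1.701; principal scales a = 1.701, b = 1.000.
sin(ω/2) = (a − b)/(a + b) = 0.7014/2.701 = 0.2596, so ω = 2 arcsin(0.2596) ≈ 30.1°.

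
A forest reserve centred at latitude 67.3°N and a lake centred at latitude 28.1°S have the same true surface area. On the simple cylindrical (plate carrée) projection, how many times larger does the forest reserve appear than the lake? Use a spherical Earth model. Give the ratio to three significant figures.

2.29

In the plate carrée (x = Rλ, y = Rφ), meridians are true-scale (h = 1) and parallels are stretched by k = sec φ.
Areal scale at 67.3°: h·k = 1.000 × 2.591 = 2.591.
Areal scale at 28.1°: h·k = 1.000 × 1.134 = 1.134.
Ratio = 2.591/1.134 ≈ 2.29.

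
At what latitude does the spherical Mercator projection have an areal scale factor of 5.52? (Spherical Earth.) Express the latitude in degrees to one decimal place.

64.8°

Mercator areal scale is sec²φ.
sec²φ = 5.52  ⇒  cos²φ = 0.1812  ⇒  cos φ = 0.4256.
φ = arccos(0.4256) ≈ 64.8°.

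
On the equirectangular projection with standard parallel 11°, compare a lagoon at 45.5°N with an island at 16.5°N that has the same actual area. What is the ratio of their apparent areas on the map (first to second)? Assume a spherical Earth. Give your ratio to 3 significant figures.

With standard parallel φ₀ = 11°, the equirectangular projection gives x = Rλ cos φ₀, y = Rφ, so h = 1 and k = cos 11° / cos φ.
Areal scale at 45.5°: h·k = 1.000 × 1.401 = 1.401.
Areal scale at 16.5°: h·k = 1.000 × 1.024 = 1.024.
Ratio = 1.401/1.024 ≈ 1.37.

1.37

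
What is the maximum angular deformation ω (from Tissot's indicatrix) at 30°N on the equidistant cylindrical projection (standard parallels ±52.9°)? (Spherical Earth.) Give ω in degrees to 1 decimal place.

The equidistant cylindrical projection with φ₀ = 52.9° has h = 1 (meridians true) and k = cos φ₀ / cos φ along parallels.
At 30°: h = 1.000, k = 0.6965; principal scales a = 1.000, b = 0.6965.
sin(ω/2) = (a − b)/(a + b) = 0.3035/1.697 = 0.1789, so ω = 2 arcsin(0.1789) ≈ 20.6°.

20.6°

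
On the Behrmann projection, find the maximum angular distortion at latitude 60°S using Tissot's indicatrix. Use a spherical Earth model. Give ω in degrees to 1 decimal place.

The Behrmann projection is cylindrical equal-area with φ₀ = 30°. Cylindrical equal-area (φ₀ = 30°): h = cos φ / cos 30° along meridians, k = cos 30° / cos φ along parallels; h·k = 1.
At 60°: h = 0.5774, k = 1.732; principal scales a = 1.732, b = 0.5774.
sin(ω/2) = (a − b)/(a + b) = 1.155/2.309 = 0.5000, so ω = 2 arcsin(0.5000) ≈ 60.0°.

60.0°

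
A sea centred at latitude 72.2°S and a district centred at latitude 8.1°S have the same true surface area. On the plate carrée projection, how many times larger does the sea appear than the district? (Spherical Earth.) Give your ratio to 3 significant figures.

3.24

In the plate carrée (x = Rλ, y = Rφ), meridians are true-scale (h = 1) and parallels are stretched by k = sec φ.
Areal scale at 72.2°: h·k = 1.000 × 3.271 = 3.271.
Areal scale at 8.1°: h·k = 1.000 × 1.010 = 1.010.
Ratio = 3.271/1.010 ≈ 3.24.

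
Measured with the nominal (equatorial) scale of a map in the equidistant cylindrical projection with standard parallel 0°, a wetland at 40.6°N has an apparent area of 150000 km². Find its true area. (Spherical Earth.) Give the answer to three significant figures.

114000 km²

For the equirectangular projection with φ₀ = 0 (plate carrée), h = 1 along meridians and k = sec φ along parallels.
Areal scale = h·k = 1 × sec φ; at 40.6°, h = 1.000, k = 1.317, so h·k = 1.317.
True area = apparent / (areal scale) = 150000 / 1.317 ≈ 114000 km².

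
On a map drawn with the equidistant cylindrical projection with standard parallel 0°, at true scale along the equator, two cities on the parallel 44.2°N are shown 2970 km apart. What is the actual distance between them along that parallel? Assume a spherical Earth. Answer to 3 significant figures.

2130 km

For the equirectangular projection with φ₀ = 0 (plate carrée), h = 1 along meridians and k = sec φ along parallels.
Along the parallel at 44.2°, map distances are exaggerated by k = sec 44.2° = 1.395.
True distance = 2970 / 1.395 = 2970 × cos 44.2° ≈ 2130 km.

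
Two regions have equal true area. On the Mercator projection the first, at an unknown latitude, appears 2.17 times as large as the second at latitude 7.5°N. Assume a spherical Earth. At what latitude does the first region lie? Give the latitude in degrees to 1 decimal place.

On Mercator, (apparent₁)/(apparent₂) = sec²φ₁ / sec²φ₂ when true areas are equal.
cos²φ₂ / cos²φ₁ = 2.17  ⇒  cos φ₁ = cos 7.5° / √2.17 = 0.9914/1.473 = 0.6730.
φ₁ = arccos(0.6730) ≈ 47.7°.

47.7°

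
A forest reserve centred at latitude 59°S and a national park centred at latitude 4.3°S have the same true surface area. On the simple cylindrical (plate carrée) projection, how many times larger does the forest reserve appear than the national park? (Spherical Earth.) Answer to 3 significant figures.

For the equirectangular projection with φ₀ = 0 (plate carrée), h = 1 along meridians and k = sec φ along parallels.
Areal scale at 59°: h·k = 1.000 × 1.942 = 1.942.
Areal scale at 4.3°: h·k = 1.000 × 1.003 = 1.003.
Ratio = 1.942/1.003 ≈ 1.94.

1.94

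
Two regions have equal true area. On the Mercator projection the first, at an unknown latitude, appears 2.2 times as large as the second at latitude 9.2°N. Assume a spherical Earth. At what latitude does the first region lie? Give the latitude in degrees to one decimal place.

48.3°

For equal true areas on Mercator, apparent areas scale as sec²φ, so the ratio is cos²φ₂ / cos²φ₁.
cos²φ₂ / cos²φ₁ = 2.2  ⇒  cos φ₁ = cos 9.2° / √2.2 = 0.9871/1.483 = 0.6655.
φ₁ = arccos(0.6655) ≈ 48.3°.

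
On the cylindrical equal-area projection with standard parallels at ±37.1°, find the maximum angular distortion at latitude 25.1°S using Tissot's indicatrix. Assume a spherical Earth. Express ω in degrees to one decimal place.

A cylindrical equal-area projection with standard parallel φ₀ has meridian scale h = cos φ / cos φ₀ and parallel scale k = cos φ₀ / cos φ (so areas are preserved, h·k = 1).
At 25.1°: h = 1.135, k = 0.8808; principal scales a = 1.135, b = 0.8808.
sin(ω/2) = (a − b)/(a + b) = 0.2546/2.016 = 0.1263, so ω = 2 arcsin(0.1263) ≈ 14.5°.

14.5°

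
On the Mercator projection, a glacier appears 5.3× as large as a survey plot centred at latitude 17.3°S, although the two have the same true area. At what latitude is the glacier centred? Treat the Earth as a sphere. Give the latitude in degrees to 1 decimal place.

Mercator areal scale is sec²φ, so apparent-area ratio = sec²φ₁ / sec²φ₂ = cos²φ₂ / cos²φ₁.
cos²φ₂ / cos²φ₁ = 5.3  ⇒  cos φ₁ = cos 17.3° / √5.3 = 0.9548/2.302 = 0.4147.
φ₁ = arccos(0.4147) ≈ 65.5°.

65.5°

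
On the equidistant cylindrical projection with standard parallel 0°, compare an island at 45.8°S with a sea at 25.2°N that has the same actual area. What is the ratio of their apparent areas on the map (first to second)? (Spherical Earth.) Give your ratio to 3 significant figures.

For the equirectangular projection with φ₀ = 0 (plate carrée), h = 1 along meridians and k = sec φ along parallels.
Areal scale at 45.8°: h·k = 1.000 × 1.434 = 1.434.
Areal scale at 25.2°: h·k = 1.000 × 1.105 = 1.105.
Ratio = 1.434/1.105 ≈ 1.30.

1.30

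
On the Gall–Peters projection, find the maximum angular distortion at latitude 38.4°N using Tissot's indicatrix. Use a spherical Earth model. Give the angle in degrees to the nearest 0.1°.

The Gall–Peters projection is cylindrical equal-area with φ₀ = 45°. A cylindrical equal-area projection with standard parallel φ₀ has meridian scale h = cos φ / cos φ₀ and parallel scale k = cos φ₀ / cos φ (so areas are preserved, h·k = 1).
At 38.4°: h = 1.108, k = 0.9023; principal scales a = 1.108, b = 0.9023.
sin(ω/2) = (a − b)/(a + b) = 0.2060/2.011 = 0.1025, so ω = 2 arcsin(0.1025) ≈ 11.8°.

11.8°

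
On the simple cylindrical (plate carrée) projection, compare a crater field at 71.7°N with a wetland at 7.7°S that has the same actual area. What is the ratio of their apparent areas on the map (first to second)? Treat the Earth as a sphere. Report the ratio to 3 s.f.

For the equirectangular projection with φ₀ = 0 (plate carrée), h = 1 along meridians and k = sec φ along parallels.
Areal scale at 71.7°: h·k = 1.000 × 3.185 = 3.185.
Areal scale at 7.7°: h·k = 1.000 × 1.009 = 1.009.
Ratio = 3.185/1.009 ≈ 3.16.

3.16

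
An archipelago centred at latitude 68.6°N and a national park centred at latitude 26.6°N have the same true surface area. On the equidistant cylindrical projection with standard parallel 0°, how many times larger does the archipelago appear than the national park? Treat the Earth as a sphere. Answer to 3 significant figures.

For the equirectangular projection with φ₀ = 0 (plate carrée), h = 1 along meridians and k = sec φ along parallels.
Areal scale at 68.6°: h·k = 1.000 × 2.741 = 2.741.
Areal scale at 26.6°: h·k = 1.000 × 1.118 = 1.118.
Ratio = 2.741/1.118 ≈ 2.45.

2.45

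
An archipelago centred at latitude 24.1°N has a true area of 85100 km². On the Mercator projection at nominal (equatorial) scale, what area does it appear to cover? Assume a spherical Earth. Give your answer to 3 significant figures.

For Mercator, h = k = sec φ (a conformal cylindrical projection has a single point scale, 1/cos φ).
Areal scale = k² = sec²φ = 1/cos²(24.1°) = 1/0.9128² = 1.200.
Apparent area = 85100 × 1.200 ≈ 102000 km².

102000 km²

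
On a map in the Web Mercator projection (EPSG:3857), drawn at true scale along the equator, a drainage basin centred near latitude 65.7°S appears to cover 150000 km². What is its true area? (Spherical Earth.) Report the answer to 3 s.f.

25400 km²

For Mercator, h = k = sec φ (a conformal cylindrical projection has a single point scale, 1/cos φ).
Areal scale = k² = sec²φ = 1/cos²(65.7°) = 1/0.4115² = 5.905.
True area = apparent / (areal scale) = 150000 / 5.905 ≈ 25400 km².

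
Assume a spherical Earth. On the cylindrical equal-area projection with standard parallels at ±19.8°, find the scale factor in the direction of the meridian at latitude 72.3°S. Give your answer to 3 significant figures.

0.323

A cylindrical equal-area projection with standard parallel φ₀ has meridian scale h = cos φ / cos φ₀ and parallel scale k = cos φ₀ / cos φ (so areas are preserved, h·k = 1).
h = cos 72.3° / cos 19.8° = 0.3040/0.9409 = 0.3231.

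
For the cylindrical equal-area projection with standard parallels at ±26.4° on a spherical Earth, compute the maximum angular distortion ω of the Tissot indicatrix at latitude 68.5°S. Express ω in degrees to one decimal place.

Cylindrical equal-area (φ₀ = 26.4°): h = cos φ / cos 26.4° along meridians, k = cos 26.4° / cos φ along parallels; h·k = 1.
At 68.5°: h = 0.4092, k = 2.444; principal scales a = 2.444, b = 0.4092.
sin(ω/2) = (a − b)/(a + b) = 2.035/2.853 = 0.7132, so ω = 2 arcsin(0.7132) ≈ 91.0°.

91.0°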